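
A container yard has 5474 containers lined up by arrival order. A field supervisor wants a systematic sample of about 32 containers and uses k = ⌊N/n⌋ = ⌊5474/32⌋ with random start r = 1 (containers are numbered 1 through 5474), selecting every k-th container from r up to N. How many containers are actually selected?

k = ⌊5474/32⌋ = 171
Achieved size = ⌊(5474 − 1)/171⌋ + 1 = ⌊5473/171⌋ + 1 = 32 + 1 = 33
(last selection: 1 + 32×171 = 5473 ≤ 5474; next would be 5644 > 5474)

33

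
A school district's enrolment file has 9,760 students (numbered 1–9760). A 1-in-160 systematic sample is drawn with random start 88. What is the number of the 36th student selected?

5688

k = 160
36th selection = r + (36−1)·k = 88 + 35×160 = 88 + 5600 = 5688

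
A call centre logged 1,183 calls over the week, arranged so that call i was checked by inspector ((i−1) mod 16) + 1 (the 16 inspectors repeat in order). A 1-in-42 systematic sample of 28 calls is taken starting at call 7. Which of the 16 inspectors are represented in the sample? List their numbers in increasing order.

1, 3, 5, 7, 9, 11, 13, 15

Consecutive selections differ by k = 42, so their inspector numbers differ by 42 mod 16 = 10.
gcd(42, 16) = 2, so the sample visits 16/2 = 8 distinct residues mod 16.
Start 7 is inspector 7; the inspectors hit are 1, 3, 5, 7, 9, 11, 13, 15.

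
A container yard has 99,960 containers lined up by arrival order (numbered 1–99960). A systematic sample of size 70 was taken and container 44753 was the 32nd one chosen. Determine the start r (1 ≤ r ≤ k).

k = 99960/70 = 1428
r = 44753 − (32−1)×1428 = 44753 − 44268 = 485

485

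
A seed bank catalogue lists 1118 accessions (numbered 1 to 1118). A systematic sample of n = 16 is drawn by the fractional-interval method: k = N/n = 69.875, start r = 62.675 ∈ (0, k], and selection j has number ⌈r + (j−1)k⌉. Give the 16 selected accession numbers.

j=1: r + 0k = 62.675 → ⌈·⌉ = 63
j=2: r + 1k = 132.55 → ⌈·⌉ = 133
j=3: r + 2k = 202.425 → ⌈·⌉ = 203
j=4: r + 3k = 272.3 → ⌈·⌉ = 273
j=5: r + 4k = 342.175 → ⌈·⌉ = 343
j=6: r + 5k = 412.05 → ⌈·⌉ = 413
j=7: r + 6k = 481.925 → ⌈·⌉ = 482
j=8: r + 7k = 551.8 → ⌈·⌉ = 552
j=9: r + 8k = 621.675 → ⌈·⌉ = 622
j=10: r + 9k = 691.55 → ⌈·⌉ = 692
j=11: r + 10k = 761.425 → ⌈·⌉ = 762
j=12: r + 11k = 831.3 → ⌈·⌉ = 832
j=13: r + 12k = 901.175 → ⌈·⌉ = 902
j=14: r + 13k = 971.05 → ⌈·⌉ = 972
j=15: r + 14k = 1040.925 → ⌈·⌉ = 1041
j=16: r + 15k = 1110.8 → ⌈·⌉ = 1111

63, 133, 203, 273, 343, 413, 482, 552, 622, 692, 762, 832, 902, 972, 1041, 1111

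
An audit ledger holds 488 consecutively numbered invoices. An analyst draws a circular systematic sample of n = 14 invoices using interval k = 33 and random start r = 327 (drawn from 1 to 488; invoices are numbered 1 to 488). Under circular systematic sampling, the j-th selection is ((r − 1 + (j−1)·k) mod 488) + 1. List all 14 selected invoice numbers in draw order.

Selection 1: 327
Selection 2: 327 + 33 = 360
Selection 3: 360 + 33 = 393
Selection 4: 393 + 33 = 426
Selection 5: 426 + 33 = 459
Selection 6: 459 + 33 = 492 → 492 − 488 = 4
Selection 7: 4 + 33 = 37
Selection 8: 37 + 33 = 70
Selection 9: 70 + 33 = 103
Selection 10: 103 + 33 = 136
Selection 11: 136 + 33 = 169
Selection 12: 169 + 33 = 202
Selection 13: 202 + 33 = 235
Selection 14: 235 + 33 = 268

327, 360, 393, 426, 459, 4, 37, 70, 103, 136, 169, 202, 235, 268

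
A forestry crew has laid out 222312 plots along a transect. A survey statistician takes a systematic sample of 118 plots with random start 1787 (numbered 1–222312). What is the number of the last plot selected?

222215

k = 222312/118 = 1884
118th selection = r + (118−1)·k = 1787 + 117×1884 = 1787 + 220428 = 222215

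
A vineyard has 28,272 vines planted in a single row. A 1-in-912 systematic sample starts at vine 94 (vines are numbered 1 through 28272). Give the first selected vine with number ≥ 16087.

k = 912
Steps past start: ⌈(16087 − 94)/912⌉ = ⌈15993/912⌉ = 18
Selected vine: 94 + 18×912 = 16510

16510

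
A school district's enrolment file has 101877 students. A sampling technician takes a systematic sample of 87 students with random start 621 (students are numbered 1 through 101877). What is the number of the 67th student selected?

77907

k = 101877/87 = 1171
67th selection = r + (67−1)·k = 621 + 66×1171 = 621 + 77286 = 77907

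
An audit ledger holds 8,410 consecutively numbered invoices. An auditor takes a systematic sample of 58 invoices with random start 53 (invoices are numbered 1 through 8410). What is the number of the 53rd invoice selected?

k = 8410/58 = 145
53rd selection = r + (53−1)·k = 53 + 52×145 = 53 + 7540 = 7593

7593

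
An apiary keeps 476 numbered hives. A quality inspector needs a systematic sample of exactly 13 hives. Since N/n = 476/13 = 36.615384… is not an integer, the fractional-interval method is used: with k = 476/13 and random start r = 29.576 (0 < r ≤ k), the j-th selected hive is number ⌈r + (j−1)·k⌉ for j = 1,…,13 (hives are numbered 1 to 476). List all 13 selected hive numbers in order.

30, 67, 103, 140, 177, 213, 250, 286, 323, 360, 396, 433, 469

j=1: r + 0k = 29.576 → ⌈·⌉ = 30
j=2: r + 1k = 66.191384… → ⌈·⌉ = 67
j=3: r + 2k = 102.806769… → ⌈·⌉ = 103
j=4: r + 3k = 139.422153… → ⌈·⌉ = 140
j=5: r + 4k = 176.037538… → ⌈·⌉ = 177
j=6: r + 5k = 212.652923… → ⌈·⌉ = 213
j=7: r + 6k = 249.268307… → ⌈·⌉ = 250
j=8: r + 7k = 285.883692… → ⌈·⌉ = 286
j=9: r + 8k = 322.499076… → ⌈·⌉ = 323
j=10: r + 9k = 359.114461… → ⌈·⌉ = 360
j=11: r + 10k = 395.729846… → ⌈·⌉ = 396
j=12: r + 11k = 432.345230… → ⌈·⌉ = 433
j=13: r + 12k = 468.960615… → ⌈·⌉ = 469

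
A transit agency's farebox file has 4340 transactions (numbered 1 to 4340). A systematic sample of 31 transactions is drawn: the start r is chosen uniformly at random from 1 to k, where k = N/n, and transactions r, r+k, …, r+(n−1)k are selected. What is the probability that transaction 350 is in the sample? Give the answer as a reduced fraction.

1/140

k = 4340/31 = 140.
Transaction 350 is selected iff r ≡ 350 (mod 140); exactly one such r in {1,…,140}.
Inclusion probability = 1/140.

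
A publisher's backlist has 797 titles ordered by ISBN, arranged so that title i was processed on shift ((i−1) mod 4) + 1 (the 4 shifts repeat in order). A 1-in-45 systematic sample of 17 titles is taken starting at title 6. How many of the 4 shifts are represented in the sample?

Consecutive selections differ by k = 45, so their shift numbers differ by 45 mod 4 = 1.
gcd(45, 4) = 1, so the sample visits 4/1 = 4 distinct residues mod 4.
Start 6 is shift 2; the shifts hit are 1, 2, 3, 4.

4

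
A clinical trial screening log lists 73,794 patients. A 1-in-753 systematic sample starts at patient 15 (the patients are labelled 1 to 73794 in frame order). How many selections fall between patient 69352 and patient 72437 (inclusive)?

4

k = 753
First selection ≥ 69352: 15 + ⌈(69352−15)/753⌉·753 = 15 + 93×753 = 70044
Last selection ≤ 72437: 15 + ⌊(72437−15)/753⌋·753 = 15 + 96×753 = 72303
Count = 96 − 93 + 1 = 4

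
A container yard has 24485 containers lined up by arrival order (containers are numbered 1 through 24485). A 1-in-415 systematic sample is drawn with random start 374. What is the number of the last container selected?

24444

k = 415
59th selection = r + (59−1)·k = 374 + 58×415 = 374 + 24070 = 24444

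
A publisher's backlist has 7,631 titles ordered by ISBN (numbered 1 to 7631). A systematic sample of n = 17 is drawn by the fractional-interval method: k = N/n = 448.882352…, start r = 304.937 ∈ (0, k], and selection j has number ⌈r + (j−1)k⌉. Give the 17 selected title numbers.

j=1: r + 0k = 304.937 → ⌈·⌉ = 305
j=2: r + 1k = 753.819352… → ⌈·⌉ = 754
j=3: r + 2k = 1202.701705… → ⌈·⌉ = 1203
j=4: r + 3k = 1651.584058… → ⌈·⌉ = 1652
j=5: r + 4k = 2100.466411… → ⌈·⌉ = 2101
j=6: r + 5k = 2549.348764… → ⌈·⌉ = 2550
j=7: r + 6k = 2998.231117… → ⌈·⌉ = 2999
j=8: r + 7k = 3447.113470… → ⌈·⌉ = 3448
j=9: r + 8k = 3895.995823… → ⌈·⌉ = 3896
j=10: r + 9k = 4344.878176… → ⌈·⌉ = 4345
j=11: r + 10k = 4793.760529… → ⌈·⌉ = 4794
j=12: r + 11k = 5242.642882… → ⌈·⌉ = 5243
j=13: r + 12k = 5691.525235… → ⌈·⌉ = 5692
j=14: r + 13k = 6140.407588… → ⌈·⌉ = 6141
j=15: r + 14k = 6589.289941… → ⌈·⌉ = 6590
j=16: r + 15k = 7038.172294… → ⌈·⌉ = 7039
j=17: r + 16k = 7487.054647… → ⌈·⌉ = 7488

305, 754, 1203, 1652, 2101, 2550, 2999, 3448, 3896, 4345, 4794, 5243, 5692, 6141, 6590, 7039, 7488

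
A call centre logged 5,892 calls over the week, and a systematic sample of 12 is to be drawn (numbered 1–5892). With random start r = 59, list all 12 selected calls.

59, 550, 1041, 1532, 2023, 2514, 3005, 3496, 3987, 4478, 4969, 5460

k = N/n = 5892/12 = 491
call 1: 59
call 2: 59 + 491 = 550
call 3: 550 + 491 = 1041
call 4: 1041 + 491 = 1532
call 5: 1532 + 491 = 2023
call 6: 2023 + 491 = 2514
call 7: 2514 + 491 = 3005
call 8: 3005 + 491 = 3496
call 9: 3496 + 491 = 3987
call 10: 3987 + 491 = 4478
call 11: 4478 + 491 = 4969
call 12: 4969 + 491 = 5460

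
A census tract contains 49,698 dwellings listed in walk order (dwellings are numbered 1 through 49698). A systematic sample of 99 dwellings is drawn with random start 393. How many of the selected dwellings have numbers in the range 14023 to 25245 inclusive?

k = 49698/99 = 502
First selection ≥ 14023: 393 + ⌈(14023−393)/502⌉·502 = 393 + 28×502 = 14449
Last selection ≤ 25245: 393 + ⌊(25245−393)/502⌋·502 = 393 + 49×502 = 24991
Count = 49 − 28 + 1 = 22

22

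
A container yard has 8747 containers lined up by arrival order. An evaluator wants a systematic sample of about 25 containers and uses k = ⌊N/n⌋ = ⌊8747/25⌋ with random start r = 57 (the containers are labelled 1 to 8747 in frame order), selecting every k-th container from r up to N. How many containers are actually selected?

k = ⌊8747/25⌋ = 349
Achieved size = ⌊(8747 − 57)/349⌋ + 1 = ⌊8690/349⌋ + 1 = 24 + 1 = 25
(last selection: 57 + 24×349 = 8433 ≤ 8747; next would be 8782 > 8747)

25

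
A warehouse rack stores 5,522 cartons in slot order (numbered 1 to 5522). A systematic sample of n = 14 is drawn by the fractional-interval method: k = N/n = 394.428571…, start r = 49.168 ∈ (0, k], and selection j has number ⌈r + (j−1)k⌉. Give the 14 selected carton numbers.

j=1: r + 0k = 49.168 → ⌈·⌉ = 50
j=2: r + 1k = 443.596571… → ⌈·⌉ = 444
j=3: r + 2k = 838.025142… → ⌈·⌉ = 839
j=4: r + 3k = 1232.453714… → ⌈·⌉ = 1233
j=5: r + 4k = 1626.882285… → ⌈·⌉ = 1627
j=6: r + 5k = 2021.310857… → ⌈·⌉ = 2022
j=7: r + 6k = 2415.739428… → ⌈·⌉ = 2416
j=8: r + 7k = 2810.168 → ⌈·⌉ = 2811
j=9: r + 8k = 3204.596571… → ⌈·⌉ = 3205
j=10: r + 9k = 3599.025142… → ⌈·⌉ = 3600
j=11: r + 10k = 3993.453714… → ⌈·⌉ = 3994
j=12: r + 11k = 4387.882285… → ⌈·⌉ = 4388
j=13: r + 12k = 4782.310857… → ⌈·⌉ = 4783
j=14: r + 13k = 5176.739428… → ⌈·⌉ = 5177

50, 444, 839, 1233, 1627, 2022, 2416, 2811, 3205, 3600, 3994, 4388, 4783, 5177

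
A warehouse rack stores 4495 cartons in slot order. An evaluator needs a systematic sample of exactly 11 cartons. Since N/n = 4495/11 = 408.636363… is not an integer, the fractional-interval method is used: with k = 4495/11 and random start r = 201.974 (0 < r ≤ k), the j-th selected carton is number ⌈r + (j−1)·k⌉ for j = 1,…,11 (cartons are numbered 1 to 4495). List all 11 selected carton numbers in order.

202, 611, 1020, 1428, 1837, 2246, 2654, 3063, 3472, 3880, 4289

j=1: r + 0k = 201.974 → ⌈·⌉ = 202
j=2: r + 1k = 610.610363… → ⌈·⌉ = 611
j=3: r + 2k = 1019.246727… → ⌈·⌉ = 1020
j=4: r + 3k = 1427.883090… → ⌈·⌉ = 1428
j=5: r + 4k = 1836.519454… → ⌈·⌉ = 1837
j=6: r + 5k = 2245.155818… → ⌈·⌉ = 2246
j=7: r + 6k = 2653.792181… → ⌈·⌉ = 2654
j=8: r + 7k = 3062.428545… → ⌈·⌉ = 3063
j=9: r + 8k = 3471.064909… → ⌈·⌉ = 3472
j=10: r + 9k = 3879.701272… → ⌈·⌉ = 3880
j=11: r + 10k = 4288.337636… → ⌈·⌉ = 4289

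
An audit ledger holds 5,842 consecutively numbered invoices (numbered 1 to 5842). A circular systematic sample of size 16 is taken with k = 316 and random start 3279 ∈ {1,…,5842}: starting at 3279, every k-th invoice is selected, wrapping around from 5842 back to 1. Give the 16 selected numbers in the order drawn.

Selection 1: 3279
Selection 2: 3279 + 316 = 3595
Selection 3: 3595 + 316 = 3911
Selection 4: 3911 + 316 = 4227
Selection 5: 4227 + 316 = 4543
Selection 6: 4543 + 316 = 4859
Selection 7: 4859 + 316 = 5175
Selection 8: 5175 + 316 = 5491
Selection 9: 5491 + 316 = 5807
Selection 10: 5807 + 316 = 6123 → 6123 − 5842 = 281
Selection 11: 281 + 316 = 597
Selection 12: 597 + 316 = 913
Selection 13: 913 + 316 = 1229
Selection 14: 1229 + 316 = 1545
Selection 15: 1545 + 316 = 1861
Selection 16: 1861 + 316 = 2177

3279, 3595, 3911, 4227, 4543, 4859, 5175, 5491, 5807, 281, 597, 913, 1229, 1545, 1861, 2177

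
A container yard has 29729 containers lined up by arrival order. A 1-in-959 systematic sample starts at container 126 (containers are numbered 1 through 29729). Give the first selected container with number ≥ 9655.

9716

k = 959
Steps past start: ⌈(9655 − 126)/959⌉ = ⌈9529/959⌉ = 10
Selected container: 126 + 10×959 = 9716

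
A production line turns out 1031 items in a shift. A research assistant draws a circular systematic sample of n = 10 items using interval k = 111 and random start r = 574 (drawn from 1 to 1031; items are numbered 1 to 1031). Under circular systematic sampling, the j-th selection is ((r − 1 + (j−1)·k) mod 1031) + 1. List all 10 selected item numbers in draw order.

574, 685, 796, 907, 1018, 98, 209, 320, 431, 542

Selection 1: 574
Selection 2: 574 + 111 = 685
Selection 3: 685 + 111 = 796
Selection 4: 796 + 111 = 907
Selection 5: 907 + 111 = 1018
Selection 6: 1018 + 111 = 1129 → 1129 − 1031 = 98
Selection 7: 98 + 111 = 209
Selection 8: 209 + 111 = 320
Selection 9: 320 + 111 = 431
Selection 10: 431 + 111 = 542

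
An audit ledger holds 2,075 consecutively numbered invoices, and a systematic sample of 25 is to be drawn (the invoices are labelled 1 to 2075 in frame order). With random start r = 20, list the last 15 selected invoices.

k = N/n = 2075/25 = 83
11th selection = 20 + 10×83 = 850
12th: 850 + 83 = 933
13th: 933 + 83 = 1016
14th: 1016 + 83 = 1099
15th: 1099 + 83 = 1182
16th: 1182 + 83 = 1265
17th: 1265 + 83 = 1348
18th: 1348 + 83 = 1431
19th: 1431 + 83 = 1514
20th: 1514 + 83 = 1597
21st: 1597 + 83 = 1680
22nd: 1680 + 83 = 1763
23rd: 1763 + 83 = 1846
24th: 1846 + 83 = 1929
25th: 1929 + 83 = 2012

850, 933, 1016, 1099, 1182, 1265, 1348, 1431, 1514, 1597, 1680, 1763, 1846, 1929, 2012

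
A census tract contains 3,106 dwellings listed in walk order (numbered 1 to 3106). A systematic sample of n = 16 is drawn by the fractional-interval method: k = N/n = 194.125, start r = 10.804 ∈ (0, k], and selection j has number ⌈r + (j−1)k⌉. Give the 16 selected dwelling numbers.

j=1: r + 0k = 10.804 → ⌈·⌉ = 11
j=2: r + 1k = 204.929 → ⌈·⌉ = 205
j=3: r + 2k = 399.054 → ⌈·⌉ = 400
j=4: r + 3k = 593.179 → ⌈·⌉ = 594
j=5: r + 4k = 787.304 → ⌈·⌉ = 788
j=6: r + 5k = 981.429 → ⌈·⌉ = 982
j=7: r + 6k = 1175.554 → ⌈·⌉ = 1176
j=8: r + 7k = 1369.679 → ⌈·⌉ = 1370
j=9: r + 8k = 1563.804 → ⌈·⌉ = 1564
j=10: r + 9k = 1757.929 → ⌈·⌉ = 1758
j=11: r + 10k = 1952.054 → ⌈·⌉ = 1953
j=12: r + 11k = 2146.179 → ⌈·⌉ = 2147
j=13: r + 12k = 2340.304 → ⌈·⌉ = 2341
j=14: r + 13k = 2534.429 → ⌈·⌉ = 2535
j=15: r + 14k = 2728.554 → ⌈·⌉ = 2729
j=16: r + 15k = 2922.679 → ⌈·⌉ = 2923

11, 205, 400, 594, 788, 982, 1176, 1370, 1564, 1758, 1953, 2147, 2341, 2535, 2729, 2923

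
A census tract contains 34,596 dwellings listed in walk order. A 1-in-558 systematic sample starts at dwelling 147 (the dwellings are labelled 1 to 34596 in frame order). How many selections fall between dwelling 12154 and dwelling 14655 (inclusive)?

k = 558
First selection ≥ 12154: 147 + ⌈(12154−147)/558⌉·558 = 147 + 22×558 = 12423
Last selection ≤ 14655: 147 + ⌊(14655−147)/558⌋·558 = 147 + 26×558 = 14655
Count = 26 − 22 + 1 = 5

5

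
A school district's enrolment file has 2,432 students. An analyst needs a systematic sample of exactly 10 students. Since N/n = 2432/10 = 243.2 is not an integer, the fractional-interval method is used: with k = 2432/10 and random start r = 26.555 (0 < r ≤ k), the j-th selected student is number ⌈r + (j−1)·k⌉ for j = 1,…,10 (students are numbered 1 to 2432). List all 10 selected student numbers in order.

27, 270, 513, 757, 1000, 1243, 1486, 1729, 1973, 2216

j=1: r + 0k = 26.555 → ⌈·⌉ = 27
j=2: r + 1k = 269.755 → ⌈·⌉ = 270
j=3: r + 2k = 512.955 → ⌈·⌉ = 513
j=4: r + 3k = 756.155 → ⌈·⌉ = 757
j=5: r + 4k = 999.355 → ⌈·⌉ = 1000
j=6: r + 5k = 1242.555 → ⌈·⌉ = 1243
j=7: r + 6k = 1485.755 → ⌈·⌉ = 1486
j=8: r + 7k = 1728.955 → ⌈·⌉ = 1729
j=9: r + 8k = 1972.155 → ⌈·⌉ = 1973
j=10: r + 9k = 2215.355 → ⌈·⌉ = 2216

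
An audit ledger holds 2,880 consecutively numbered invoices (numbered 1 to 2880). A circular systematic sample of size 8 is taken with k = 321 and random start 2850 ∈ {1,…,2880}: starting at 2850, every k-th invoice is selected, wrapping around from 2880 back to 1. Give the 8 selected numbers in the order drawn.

Selection 1: 2850
Selection 2: 2850 + 321 = 3171 → 3171 − 2880 = 291
Selection 3: 291 + 321 = 612
Selection 4: 612 + 321 = 933
Selection 5: 933 + 321 = 1254
Selection 6: 1254 + 321 = 1575
Selection 7: 1575 + 321 = 1896
Selection 8: 1896 + 321 = 2217

2850, 291, 612, 933, 1254, 1575, 1896, 2217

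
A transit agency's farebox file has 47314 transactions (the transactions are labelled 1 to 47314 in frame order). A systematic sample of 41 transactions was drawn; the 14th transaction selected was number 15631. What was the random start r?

k = 47314/41 = 1154
r = 15631 − (14−1)×1154 = 15631 − 15002 = 629

629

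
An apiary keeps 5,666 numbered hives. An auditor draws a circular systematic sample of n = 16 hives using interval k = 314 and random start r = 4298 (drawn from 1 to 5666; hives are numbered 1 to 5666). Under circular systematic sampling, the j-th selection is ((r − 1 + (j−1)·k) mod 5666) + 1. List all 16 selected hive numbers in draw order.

4298, 4612, 4926, 5240, 5554, 202, 516, 830, 1144, 1458, 1772, 2086, 2400, 2714, 3028, 3342

Selection 1: 4298
Selection 2: 4298 + 314 = 4612
Selection 3: 4612 + 314 = 4926
Selection 4: 4926 + 314 = 5240
Selection 5: 5240 + 314 = 5554
Selection 6: 5554 + 314 = 5868 → 5868 − 5666 = 202
Selection 7: 202 + 314 = 516
Selection 8: 516 + 314 = 830
Selection 9: 830 + 314 = 1144
Selection 10: 1144 + 314 = 1458
Selection 11: 1458 + 314 = 1772
Selection 12: 1772 + 314 = 2086
Selection 13: 2086 + 314 = 2400
Selection 14: 2400 + 314 = 2714
Selection 15: 2714 + 314 = 3028
Selection 16: 3028 + 314 = 3342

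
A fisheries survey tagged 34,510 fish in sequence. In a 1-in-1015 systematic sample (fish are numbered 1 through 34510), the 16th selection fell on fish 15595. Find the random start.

k = 1015
r = 15595 − (16−1)×1015 = 15595 − 15225 = 370

370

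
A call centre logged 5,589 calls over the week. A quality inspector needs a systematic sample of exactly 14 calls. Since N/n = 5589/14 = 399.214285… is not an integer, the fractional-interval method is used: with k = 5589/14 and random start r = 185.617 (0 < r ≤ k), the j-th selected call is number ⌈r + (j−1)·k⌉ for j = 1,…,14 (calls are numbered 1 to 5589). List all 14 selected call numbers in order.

j=1: r + 0k = 185.617 → ⌈·⌉ = 186
j=2: r + 1k = 584.831285… → ⌈·⌉ = 585
j=3: r + 2k = 984.045571… → ⌈·⌉ = 985
j=4: r + 3k = 1383.259857… → ⌈·⌉ = 1384
j=5: r + 4k = 1782.474142… → ⌈·⌉ = 1783
j=6: r + 5k = 2181.688428… → ⌈·⌉ = 2182
j=7: r + 6k = 2580.902714… → ⌈·⌉ = 2581
j=8: r + 7k = 2980.117 → ⌈·⌉ = 2981
j=9: r + 8k = 3379.331285… → ⌈·⌉ = 3380
j=10: r + 9k = 3778.545571… → ⌈·⌉ = 3779
j=11: r + 10k = 4177.759857… → ⌈·⌉ = 4178
j=12: r + 11k = 4576.974142… → ⌈·⌉ = 4577
j=13: r + 12k = 4976.188428… → ⌈·⌉ = 4977
j=14: r + 13k = 5375.402714… → ⌈·⌉ = 5376

186, 585, 985, 1384, 1783, 2182, 2581, 2981, 3380, 3779, 4178, 4577, 4977, 5376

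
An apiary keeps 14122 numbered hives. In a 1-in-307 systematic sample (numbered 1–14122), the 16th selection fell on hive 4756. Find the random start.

151

k = 307
r = 4756 − (16−1)×307 = 4756 − 4605 = 151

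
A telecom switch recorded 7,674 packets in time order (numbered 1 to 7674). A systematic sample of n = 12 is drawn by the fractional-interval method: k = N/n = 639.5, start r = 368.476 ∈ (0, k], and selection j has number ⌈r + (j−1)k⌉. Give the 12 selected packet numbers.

j=1: r + 0k = 368.476 → ⌈·⌉ = 369
j=2: r + 1k = 1007.976 → ⌈·⌉ = 1008
j=3: r + 2k = 1647.476 → ⌈·⌉ = 1648
j=4: r + 3k = 2286.976 → ⌈·⌉ = 2287
j=5: r + 4k = 2926.476 → ⌈·⌉ = 2927
j=6: r + 5k = 3565.976 → ⌈·⌉ = 3566
j=7: r + 6k = 4205.476 → ⌈·⌉ = 4206
j=8: r + 7k = 4844.976 → ⌈·⌉ = 4845
j=9: r + 8k = 5484.476 → ⌈·⌉ = 5485
j=10: r + 9k = 6123.976 → ⌈·⌉ = 6124
j=11: r + 10k = 6763.476 → ⌈·⌉ = 6764
j=12: r + 11k = 7402.976 → ⌈·⌉ = 7403

369, 1008, 1648, 2287, 2927, 3566, 4206, 4845, 5485, 6124, 6764, 7403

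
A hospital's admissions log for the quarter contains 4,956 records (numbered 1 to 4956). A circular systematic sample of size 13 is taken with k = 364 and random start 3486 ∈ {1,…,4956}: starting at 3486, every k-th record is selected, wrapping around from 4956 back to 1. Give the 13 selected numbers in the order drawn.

Selection 1: 3486
Selection 2: 3486 + 364 = 3850
Selection 3: 3850 + 364 = 4214
Selection 4: 4214 + 364 = 4578
Selection 5: 4578 + 364 = 4942
Selection 6: 4942 + 364 = 5306 → 5306 − 4956 = 350
Selection 7: 350 + 364 = 714
Selection 8: 714 + 364 = 1078
Selection 9: 1078 + 364 = 1442
Selection 10: 1442 + 364 = 1806
Selection 11: 1806 + 364 = 2170
Selection 12: 2170 + 364 = 2534
Selection 13: 2534 + 364 = 2898

3486, 3850, 4214, 4578, 4942, 350, 714, 1078, 1442, 1806, 2170, 2534, 2898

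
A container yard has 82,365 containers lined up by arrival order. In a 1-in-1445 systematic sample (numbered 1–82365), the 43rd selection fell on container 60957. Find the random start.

267

k = 1445
r = 60957 − (43−1)×1445 = 60957 − 60690 = 267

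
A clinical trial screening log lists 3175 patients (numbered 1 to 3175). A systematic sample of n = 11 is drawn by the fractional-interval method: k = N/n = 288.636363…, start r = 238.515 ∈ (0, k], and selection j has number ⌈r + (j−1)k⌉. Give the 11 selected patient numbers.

239, 528, 816, 1105, 1394, 1682, 1971, 2259, 2548, 2837, 3125

j=1: r + 0k = 238.515 → ⌈·⌉ = 239
j=2: r + 1k = 527.151363… → ⌈·⌉ = 528
j=3: r + 2k = 815.787727… → ⌈·⌉ = 816
j=4: r + 3k = 1104.424090… → ⌈·⌉ = 1105
j=5: r + 4k = 1393.060454… → ⌈·⌉ = 1394
j=6: r + 5k = 1681.696818… → ⌈·⌉ = 1682
j=7: r + 6k = 1970.333181… → ⌈·⌉ = 1971
j=8: r + 7k = 2258.969545… → ⌈·⌉ = 2259
j=9: r + 8k = 2547.605909… → ⌈·⌉ = 2548
j=10: r + 9k = 2836.242272… → ⌈·⌉ = 2837
j=11: r + 10k = 3124.878636… → ⌈·⌉ = 3125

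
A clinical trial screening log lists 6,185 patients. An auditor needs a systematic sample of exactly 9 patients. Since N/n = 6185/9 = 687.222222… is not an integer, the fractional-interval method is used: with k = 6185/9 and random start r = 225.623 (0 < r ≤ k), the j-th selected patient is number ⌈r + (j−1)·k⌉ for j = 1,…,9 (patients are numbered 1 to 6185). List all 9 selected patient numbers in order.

226, 913, 1601, 2288, 2975, 3662, 4349, 5037, 5724

j=1: r + 0k = 225.623 → ⌈·⌉ = 226
j=2: r + 1k = 912.845222… → ⌈·⌉ = 913
j=3: r + 2k = 1600.067444… → ⌈·⌉ = 1601
j=4: r + 3k = 2287.289666… → ⌈·⌉ = 2288
j=5: r + 4k = 2974.511888… → ⌈·⌉ = 2975
j=6: r + 5k = 3661.734111… → ⌈·⌉ = 3662
j=7: r + 6k = 4348.956333… → ⌈·⌉ = 4349
j=8: r + 7k = 5036.178555… → ⌈·⌉ = 5037
j=9: r + 8k = 5723.400777… → ⌈·⌉ = 5724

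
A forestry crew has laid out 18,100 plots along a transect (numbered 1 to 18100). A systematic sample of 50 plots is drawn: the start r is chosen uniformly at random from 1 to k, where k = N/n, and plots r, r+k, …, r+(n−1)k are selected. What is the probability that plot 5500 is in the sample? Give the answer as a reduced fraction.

k = 18100/50 = 362.
Plot 5500 is selected iff r ≡ 5500 (mod 362); exactly one such r in {1,…,362}.
Inclusion probability = 1/362.

1/362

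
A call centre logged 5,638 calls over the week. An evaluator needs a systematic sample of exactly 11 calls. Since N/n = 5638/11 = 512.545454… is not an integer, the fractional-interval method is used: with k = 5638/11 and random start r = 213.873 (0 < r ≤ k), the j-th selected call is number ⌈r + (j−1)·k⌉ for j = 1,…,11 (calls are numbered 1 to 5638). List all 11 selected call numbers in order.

214, 727, 1239, 1752, 2265, 2777, 3290, 3802, 4315, 4827, 5340

j=1: r + 0k = 213.873 → ⌈·⌉ = 214
j=2: r + 1k = 726.418454… → ⌈·⌉ = 727
j=3: r + 2k = 1238.963909… → ⌈·⌉ = 1239
j=4: r + 3k = 1751.509363… → ⌈·⌉ = 1752
j=5: r + 4k = 2264.054818… → ⌈·⌉ = 2265
j=6: r + 5k = 2776.600272… → ⌈·⌉ = 2777
j=7: r + 6k = 3289.145727… → ⌈·⌉ = 3290
j=8: r + 7k = 3801.691181… → ⌈·⌉ = 3802
j=9: r + 8k = 4314.236636… → ⌈·⌉ = 4315
j=10: r + 9k = 4826.782090… → ⌈·⌉ = 4827
j=11: r + 10k = 5339.327545… → ⌈·⌉ = 5340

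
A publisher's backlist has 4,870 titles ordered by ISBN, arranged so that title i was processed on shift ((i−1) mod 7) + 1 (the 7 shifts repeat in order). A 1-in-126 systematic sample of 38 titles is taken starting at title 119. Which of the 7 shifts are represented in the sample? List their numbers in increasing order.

Consecutive selections differ by k = 126, so their shift numbers differ by 126 mod 7 = 0.
gcd(126, 7) = 7, so the sample visits 7/7 = 1 distinct residues mod 7.
Start 119 is shift 7; the shifts hit are 7.

7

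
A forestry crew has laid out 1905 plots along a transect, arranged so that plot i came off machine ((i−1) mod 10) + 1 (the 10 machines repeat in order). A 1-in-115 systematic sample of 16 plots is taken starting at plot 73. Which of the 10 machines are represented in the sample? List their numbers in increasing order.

Consecutive selections differ by k = 115, so their machine numbers differ by 115 mod 10 = 5.
gcd(115, 10) = 5, so the sample visits 10/5 = 2 distinct residues mod 10.
Start 73 is machine 3; the machines hit are 3, 8.

3, 8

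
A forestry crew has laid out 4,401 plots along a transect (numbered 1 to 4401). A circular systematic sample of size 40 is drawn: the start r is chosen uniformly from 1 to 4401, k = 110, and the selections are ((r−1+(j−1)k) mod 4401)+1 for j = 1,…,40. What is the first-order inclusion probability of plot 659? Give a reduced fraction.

40/4401

For each position j, as r ranges over 1…4401 the j-th selection hits every plot exactly once, so plot 659 is selected for exactly 40 of the 4401 starts.
Inclusion probability = 40/4401.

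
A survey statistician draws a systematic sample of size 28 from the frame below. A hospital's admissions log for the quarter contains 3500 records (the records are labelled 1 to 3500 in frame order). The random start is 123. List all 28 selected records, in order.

123, 248, 373, 498, 623, 748, 873, 998, 1123, 1248, 1373, 1498, 1623, 1748, 1873, 1998, 2123, 2248, 2373, 2498, 2623, 2748, 2873, 2998, 3123, 3248, 3373, 3498

k = N/n = 3500/28 = 125
record 1: 123
record 2: 123 + 125 = 248
record 3: 248 + 125 = 373
record 4: 373 + 125 = 498
record 5: 498 + 125 = 623
record 6: 623 + 125 = 748
record 7: 748 + 125 = 873
record 8: 873 + 125 = 998
record 9: 998 + 125 = 1123
record 10: 1123 + 125 = 1248
record 11: 1248 + 125 = 1373
record 12: 1373 + 125 = 1498
record 13: 1498 + 125 = 1623
record 14: 1623 + 125 = 1748
record 15: 1748 + 125 = 1873
record 16: 1873 + 125 = 1998
record 17: 1998 + 125 = 2123
record 18: 2123 + 125 = 2248
record 19: 2248 + 125 = 2373
record 20: 2373 + 125 = 2498
record 21: 2498 + 125 = 2623
record 22: 2623 + 125 = 2748
record 23: 2748 + 125 = 2873
record 24: 2873 + 125 = 2998
record 25: 2998 + 125 = 3123
record 26: 3123 + 125 = 3248
record 27: 3248 + 125 = 3373
record 28: 3373 + 125 = 3498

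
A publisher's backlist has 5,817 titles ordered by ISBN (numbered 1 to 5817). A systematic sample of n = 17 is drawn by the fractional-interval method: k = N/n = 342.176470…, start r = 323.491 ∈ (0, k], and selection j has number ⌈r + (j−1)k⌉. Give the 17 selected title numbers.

j=1: r + 0k = 323.491 → ⌈·⌉ = 324
j=2: r + 1k = 665.667470… → ⌈·⌉ = 666
j=3: r + 2k = 1007.843941… → ⌈·⌉ = 1008
j=4: r + 3k = 1350.020411… → ⌈·⌉ = 1351
j=5: r + 4k = 1692.196882… → ⌈·⌉ = 1693
j=6: r + 5k = 2034.373352… → ⌈·⌉ = 2035
j=7: r + 6k = 2376.549823… → ⌈·⌉ = 2377
j=8: r + 7k = 2718.726294… → ⌈·⌉ = 2719
j=9: r + 8k = 3060.902764… → ⌈·⌉ = 3061
j=10: r + 9k = 3403.079235… → ⌈·⌉ = 3404
j=11: r + 10k = 3745.255705… → ⌈·⌉ = 3746
j=12: r + 11k = 4087.432176… → ⌈·⌉ = 4088
j=13: r + 12k = 4429.608647… → ⌈·⌉ = 4430
j=14: r + 13k = 4771.785117… → ⌈·⌉ = 4772
j=15: r + 14k = 5113.961588… → ⌈·⌉ = 5114
j=16: r + 15k = 5456.138058… → ⌈·⌉ = 5457
j=17: r + 16k = 5798.314529… → ⌈·⌉ = 5799

324, 666, 1008, 1351, 1693, 2035, 2377, 2719, 3061, 3404, 3746, 4088, 4430, 4772, 5114, 5457, 5799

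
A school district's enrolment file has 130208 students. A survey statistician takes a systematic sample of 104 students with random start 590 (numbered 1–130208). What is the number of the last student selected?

k = 130208/104 = 1252
104th selection = r + (104−1)·k = 590 + 103×1252 = 590 + 128956 = 129546

129546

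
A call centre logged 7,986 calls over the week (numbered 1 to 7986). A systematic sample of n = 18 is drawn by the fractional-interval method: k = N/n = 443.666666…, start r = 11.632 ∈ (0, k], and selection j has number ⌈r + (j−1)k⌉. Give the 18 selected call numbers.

12, 456, 899, 1343, 1787, 2230, 2674, 3118, 3561, 4005, 4449, 4892, 5336, 5780, 6223, 6667, 7111, 7554

j=1: r + 0k = 11.632 → ⌈·⌉ = 12
j=2: r + 1k = 455.298666… → ⌈·⌉ = 456
j=3: r + 2k = 898.965333… → ⌈·⌉ = 899
j=4: r + 3k = 1342.632 → ⌈·⌉ = 1343
j=5: r + 4k = 1786.298666… → ⌈·⌉ = 1787
j=6: r + 5k = 2229.965333… → ⌈·⌉ = 2230
j=7: r + 6k = 2673.632 → ⌈·⌉ = 2674
j=8: r + 7k = 3117.298666… → ⌈·⌉ = 3118
j=9: r + 8k = 3560.965333… → ⌈·⌉ = 3561
j=10: r + 9k = 4004.632 → ⌈·⌉ = 4005
j=11: r + 10k = 4448.298666… → ⌈·⌉ = 4449
j=12: r + 11k = 4891.965333… → ⌈·⌉ = 4892
j=13: r + 12k = 5335.632 → ⌈·⌉ = 5336
j=14: r + 13k = 5779.298666… → ⌈·⌉ = 5780
j=15: r + 14k = 6222.965333… → ⌈·⌉ = 6223
j=16: r + 15k = 6666.632 → ⌈·⌉ = 6667
j=17: r + 16k = 7110.298666… → ⌈·⌉ = 7111
j=18: r + 17k = 7553.965333… → ⌈·⌉ = 7554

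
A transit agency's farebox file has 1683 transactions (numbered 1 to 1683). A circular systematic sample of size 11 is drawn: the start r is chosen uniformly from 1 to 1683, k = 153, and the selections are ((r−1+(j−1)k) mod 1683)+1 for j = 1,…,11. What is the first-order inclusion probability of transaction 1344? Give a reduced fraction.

1/153

For each position j, as r ranges over 1…1683 the j-th selection hits every transaction exactly once, so transaction 1344 is selected for exactly 11 of the 1683 starts.
Inclusion probability = 11/1683 = 1/153.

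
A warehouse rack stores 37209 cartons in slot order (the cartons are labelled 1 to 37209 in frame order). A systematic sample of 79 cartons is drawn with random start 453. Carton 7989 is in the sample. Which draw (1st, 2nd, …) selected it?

17

k = 37209/79 = 471
position = (7989 − 453)/471 + 1 = 7536/471 + 1 = 16 + 1 = 17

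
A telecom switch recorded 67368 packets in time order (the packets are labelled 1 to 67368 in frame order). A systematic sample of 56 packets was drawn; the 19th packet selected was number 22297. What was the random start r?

k = 67368/56 = 1203
r = 22297 − (19−1)×1203 = 22297 − 21654 = 643

643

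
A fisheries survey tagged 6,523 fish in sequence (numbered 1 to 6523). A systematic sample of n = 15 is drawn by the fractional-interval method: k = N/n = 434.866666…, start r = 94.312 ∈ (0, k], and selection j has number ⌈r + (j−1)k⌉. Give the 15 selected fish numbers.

95, 530, 965, 1399, 1834, 2269, 2704, 3139, 3574, 4009, 4443, 4878, 5313, 5748, 6183

j=1: r + 0k = 94.312 → ⌈·⌉ = 95
j=2: r + 1k = 529.178666… → ⌈·⌉ = 530
j=3: r + 2k = 964.045333… → ⌈·⌉ = 965
j=4: r + 3k = 1398.912 → ⌈·⌉ = 1399
j=5: r + 4k = 1833.778666… → ⌈·⌉ = 1834
j=6: r + 5k = 2268.645333… → ⌈·⌉ = 2269
j=7: r + 6k = 2703.512 → ⌈·⌉ = 2704
j=8: r + 7k = 3138.378666… → ⌈·⌉ = 3139
j=9: r + 8k = 3573.245333… → ⌈·⌉ = 3574
j=10: r + 9k = 4008.112 → ⌈·⌉ = 4009
j=11: r + 10k = 4442.978666… → ⌈·⌉ = 4443
j=12: r + 11k = 4877.845333… → ⌈·⌉ = 4878
j=13: r + 12k = 5312.712 → ⌈·⌉ = 5313
j=14: r + 13k = 5747.578666… → ⌈·⌉ = 5748
j=15: r + 14k = 6182.445333… → ⌈·⌉ = 6183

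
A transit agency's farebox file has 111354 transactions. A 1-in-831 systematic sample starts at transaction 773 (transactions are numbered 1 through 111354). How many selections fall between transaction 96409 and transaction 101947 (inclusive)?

6

k = 831
First selection ≥ 96409: 773 + ⌈(96409−773)/831⌉·831 = 773 + 116×831 = 97169
Last selection ≤ 101947: 773 + ⌊(101947−773)/831⌋·831 = 773 + 121×831 = 101324
Count = 121 − 116 + 1 = 6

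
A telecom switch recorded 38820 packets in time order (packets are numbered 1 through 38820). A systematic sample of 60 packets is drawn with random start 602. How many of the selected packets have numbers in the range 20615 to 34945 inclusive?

k = 38820/60 = 647
First selection ≥ 20615: 602 + ⌈(20615−602)/647⌉·647 = 602 + 31×647 = 20659
Last selection ≤ 34945: 602 + ⌊(34945−602)/647⌋·647 = 602 + 53×647 = 34893
Count = 53 − 31 + 1 = 23

23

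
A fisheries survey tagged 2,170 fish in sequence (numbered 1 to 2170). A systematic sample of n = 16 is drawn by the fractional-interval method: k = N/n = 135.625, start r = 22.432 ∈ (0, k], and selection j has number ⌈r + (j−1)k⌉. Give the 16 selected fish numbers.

23, 159, 294, 430, 565, 701, 837, 972, 1108, 1244, 1379, 1515, 1650, 1786, 1922, 2057

j=1: r + 0k = 22.432 → ⌈·⌉ = 23
j=2: r + 1k = 158.057 → ⌈·⌉ = 159
j=3: r + 2k = 293.682 → ⌈·⌉ = 294
j=4: r + 3k = 429.307 → ⌈·⌉ = 430
j=5: r + 4k = 564.932 → ⌈·⌉ = 565
j=6: r + 5k = 700.557 → ⌈·⌉ = 701
j=7: r + 6k = 836.182 → ⌈·⌉ = 837
j=8: r + 7k = 971.807 → ⌈·⌉ = 972
j=9: r + 8k = 1107.432 → ⌈·⌉ = 1108
j=10: r + 9k = 1243.057 → ⌈·⌉ = 1244
j=11: r + 10k = 1378.682 → ⌈·⌉ = 1379
j=12: r + 11k = 1514.307 → ⌈·⌉ = 1515
j=13: r + 12k = 1649.932 → ⌈·⌉ = 1650
j=14: r + 13k = 1785.557 → ⌈·⌉ = 1786
j=15: r + 14k = 1921.182 → ⌈·⌉ = 1922
j=16: r + 15k = 2056.807 → ⌈·⌉ = 2057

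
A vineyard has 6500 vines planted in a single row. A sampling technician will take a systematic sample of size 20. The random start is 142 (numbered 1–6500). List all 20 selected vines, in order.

142, 467, 792, 1117, 1442, 1767, 2092, 2417, 2742, 3067, 3392, 3717, 4042, 4367, 4692, 5017, 5342, 5667, 5992, 6317

k = N/n = 6500/20 = 325
vine 1: 142
vine 2: 142 + 325 = 467
vine 3: 467 + 325 = 792
vine 4: 792 + 325 = 1117
vine 5: 1117 + 325 = 1442
vine 6: 1442 + 325 = 1767
vine 7: 1767 + 325 = 2092
vine 8: 2092 + 325 = 2417
vine 9: 2417 + 325 = 2742
vine 10: 2742 + 325 = 3067
vine 11: 3067 + 325 = 3392
vine 12: 3392 + 325 = 3717
vine 13: 3717 + 325 = 4042
vine 14: 4042 + 325 = 4367
vine 15: 4367 + 325 = 4692
vine 16: 4692 + 325 = 5017
vine 17: 5017 + 325 = 5342
vine 18: 5342 + 325 = 5667
vine 19: 5667 + 325 = 5992
vine 20: 5992 + 325 = 6317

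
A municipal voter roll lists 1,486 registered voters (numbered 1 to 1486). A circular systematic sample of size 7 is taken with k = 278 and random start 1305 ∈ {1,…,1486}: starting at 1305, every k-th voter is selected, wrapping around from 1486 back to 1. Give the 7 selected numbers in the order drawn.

1305, 97, 375, 653, 931, 1209, 1

Selection 1: 1305
Selection 2: 1305 + 278 = 1583 → 1583 − 1486 = 97
Selection 3: 97 + 278 = 375
Selection 4: 375 + 278 = 653
Selection 5: 653 + 278 = 931
Selection 6: 931 + 278 = 1209
Selection 7: 1209 + 278 = 1487 → 1487 − 1486 = 1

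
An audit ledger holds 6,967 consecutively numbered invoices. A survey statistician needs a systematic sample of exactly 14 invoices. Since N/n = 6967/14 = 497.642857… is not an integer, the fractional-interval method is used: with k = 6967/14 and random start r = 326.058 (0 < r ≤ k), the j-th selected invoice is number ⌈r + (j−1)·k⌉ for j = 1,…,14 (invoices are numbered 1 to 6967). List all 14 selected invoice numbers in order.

j=1: r + 0k = 326.058 → ⌈·⌉ = 327
j=2: r + 1k = 823.700857… → ⌈·⌉ = 824
j=3: r + 2k = 1321.343714… → ⌈·⌉ = 1322
j=4: r + 3k = 1818.986571… → ⌈·⌉ = 1819
j=5: r + 4k = 2316.629428… → ⌈·⌉ = 2317
j=6: r + 5k = 2814.272285… → ⌈·⌉ = 2815
j=7: r + 6k = 3311.915142… → ⌈·⌉ = 3312
j=8: r + 7k = 3809.558 → ⌈·⌉ = 3810
j=9: r + 8k = 4307.200857… → ⌈·⌉ = 4308
j=10: r + 9k = 4804.843714… → ⌈·⌉ = 4805
j=11: r + 10k = 5302.486571… → ⌈·⌉ = 5303
j=12: r + 11k = 5800.129428… → ⌈·⌉ = 5801
j=13: r + 12k = 6297.772285… → ⌈·⌉ = 6298
j=14: r + 13k = 6795.415142… → ⌈·⌉ = 6796

327, 824, 1322, 1819, 2317, 2815, 3312, 3810, 4308, 4805, 5303, 5801, 6298, 6796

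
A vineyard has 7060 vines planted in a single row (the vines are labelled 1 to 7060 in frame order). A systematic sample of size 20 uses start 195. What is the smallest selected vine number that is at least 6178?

k = 7060/20 = 353
Steps past start: ⌈(6178 − 195)/353⌉ = ⌈5983/353⌉ = 17
Selected vine: 195 + 17×353 = 6196

6196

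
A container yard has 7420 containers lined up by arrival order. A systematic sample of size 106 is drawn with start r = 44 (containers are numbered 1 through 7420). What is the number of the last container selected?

7394

k = 7420/106 = 70
106th selection = r + (106−1)·k = 44 + 105×70 = 44 + 7350 = 7394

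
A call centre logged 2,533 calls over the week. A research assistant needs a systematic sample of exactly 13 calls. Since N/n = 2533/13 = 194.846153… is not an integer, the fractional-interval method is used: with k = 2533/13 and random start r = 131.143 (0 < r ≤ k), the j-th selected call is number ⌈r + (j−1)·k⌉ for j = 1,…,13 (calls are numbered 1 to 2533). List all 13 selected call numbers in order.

132, 326, 521, 716, 911, 1106, 1301, 1496, 1690, 1885, 2080, 2275, 2470

j=1: r + 0k = 131.143 → ⌈·⌉ = 132
j=2: r + 1k = 325.989153… → ⌈·⌉ = 326
j=3: r + 2k = 520.835307… → ⌈·⌉ = 521
j=4: r + 3k = 715.681461… → ⌈·⌉ = 716
j=5: r + 4k = 910.527615… → ⌈·⌉ = 911
j=6: r + 5k = 1105.373769… → ⌈·⌉ = 1106
j=7: r + 6k = 1300.219923… → ⌈·⌉ = 1301
j=8: r + 7k = 1495.066076… → ⌈·⌉ = 1496
j=9: r + 8k = 1689.912230… → ⌈·⌉ = 1690
j=10: r + 9k = 1884.758384… → ⌈·⌉ = 1885
j=11: r + 10k = 2079.604538… → ⌈·⌉ = 2080
j=12: r + 11k = 2274.450692… → ⌈·⌉ = 2275
j=13: r + 12k = 2469.296846… → ⌈·⌉ = 2470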